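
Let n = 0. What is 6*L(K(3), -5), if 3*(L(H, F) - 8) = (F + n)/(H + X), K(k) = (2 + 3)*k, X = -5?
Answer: 47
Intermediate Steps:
K(k) = 5*k
L(H, F) = 8 + F/(3*(-5 + H)) (L(H, F) = 8 + ((F + 0)/(H - 5))/3 = 8 + (F/(-5 + H))/3 = 8 + F/(3*(-5 + H)))
6*L(K(3), -5) = 6*((-120 - 5 + 24*(5*3))/(3*(-5 + 5*3))) = 6*((-120 - 5 + 24*15)/(3*(-5 + 15))) = 6*((⅓)*(-120 - 5 + 360)/10) = 6*((⅓)*(⅒)*235) = 6*(47/6) = 47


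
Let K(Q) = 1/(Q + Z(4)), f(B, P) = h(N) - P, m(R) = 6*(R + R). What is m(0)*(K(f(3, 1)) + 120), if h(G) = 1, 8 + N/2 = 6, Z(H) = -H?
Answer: 0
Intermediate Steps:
N = -4 (N = -16 + 2*6 = -16 + 12 = -4)
m(R) = 12*R (m(R) = 6*(2*R) = 12*R)
f(B, P) = 1 - P
K(Q) = 1/(-4 + Q) (K(Q) = 1/(Q - 1*4) = 1/(Q - 4) = 1/(-4 + Q))
m(0)*(K(f(3, 1)) + 120) = (12*0)*(1/(-4 + (1 - 1*1)) + 120) = 0*(1/(-4 + (1 - 1)) + 120) = 0*(1/(-4 + 0) + 120) = 0*(1/(-4) + 120) = 0*(-¼ + 120) = 0*(479/4) = 0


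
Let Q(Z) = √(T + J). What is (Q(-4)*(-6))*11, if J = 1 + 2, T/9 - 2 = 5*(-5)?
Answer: -132*I*√51 ≈ -942.67*I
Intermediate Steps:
T = -207 (T = 18 + 9*(5*(-5)) = 18 + 9*(-25) = 18 - 225 = -207)
J = 3
Q(Z) = 2*I*√51 (Q(Z) = √(-207 + 3) = √(-204) = 2*I*√51)
(Q(-4)*(-6))*11 = ((2*I*√51)*(-6))*11 = -12*I*√51*11 = -132*I*√51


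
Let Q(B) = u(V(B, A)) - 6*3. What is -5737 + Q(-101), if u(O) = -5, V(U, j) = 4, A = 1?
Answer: -5760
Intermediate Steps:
Q(B) = -23 (Q(B) = -5 - 6*3 = -5 - 18 = -23)
-5737 + Q(-101) = -5737 - 23 = -5760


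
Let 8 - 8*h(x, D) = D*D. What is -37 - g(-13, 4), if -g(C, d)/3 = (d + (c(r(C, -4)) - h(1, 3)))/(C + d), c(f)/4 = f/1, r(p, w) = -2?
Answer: -857/24 ≈ -35.708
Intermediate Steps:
c(f) = 4*f (c(f) = 4*(f/1) = 4*(f*1) = 4*f)
h(x, D) = 1 - D²/8 (h(x, D) = 1 - D*D/8 = 1 - D²/8)
g(C, d) = -3*(-63/8 + d)/(C + d) (g(C, d) = -3*(d + (4*(-2) - (1 - ⅛*3²)))/(C + d) = -3*(d + (-8 - (1 - ⅛*9)))/(C + d) = -3*(d + (-8 - (1 - 9/8)))/(C + d) = -3*(d + (-8 - 1*(-⅛)))/(C + d) = -3*(d + (-8 + ⅛))/(C + d) = -3*(d - 63/8)/(C + d) = -3*(-63/8 + d)/(C + d))
-37 - g(-13, 4) = -37 - (189/8 - 3*4)/(-13 + 4) = -37 - (189/8 - 12)/(-9) = -37 - (-1)*93/(9*8) = -37 - 1*(-31/24) = -37 + 31/24 = -857/24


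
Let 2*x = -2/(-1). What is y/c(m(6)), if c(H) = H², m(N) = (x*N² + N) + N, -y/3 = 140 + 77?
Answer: -217/768 ≈ -0.28255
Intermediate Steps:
x = 1 (x = (-2/(-1))/2 = (-2*(-1))/2 = (½)*2 = 1)
y = -651 (y = -3*(140 + 77) = -3*217 = -651)
m(N) = N² + 2*N (m(N) = (1*N² + N) + N = (N² + N) + N = (N + N²) + N = N² + 2*N)
y/c(m(6)) = -651*1/(36*(2 + 6)²) = -651/((6*8)²) = -651/(48²) = -651/2304 = -651*1/2304 = -217/768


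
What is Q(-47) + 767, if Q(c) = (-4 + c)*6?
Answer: 461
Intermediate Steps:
Q(c) = -24 + 6*c
Q(-47) + 767 = (-24 + 6*(-47)) + 767 = (-24 - 282) + 767 = -306 + 767 = 461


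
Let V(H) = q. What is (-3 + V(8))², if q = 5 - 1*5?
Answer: 9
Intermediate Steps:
q = 0 (q = 5 - 5 = 0)
V(H) = 0
(-3 + V(8))² = (-3 + 0)² = (-3)² = 9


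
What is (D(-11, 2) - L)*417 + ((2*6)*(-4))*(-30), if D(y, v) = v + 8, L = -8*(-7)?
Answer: -17742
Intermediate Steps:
L = 56
D(y, v) = 8 + v
(D(-11, 2) - L)*417 + ((2*6)*(-4))*(-30) = ((8 + 2) - 1*56)*417 + ((2*6)*(-4))*(-30) = (10 - 56)*417 + (12*(-4))*(-30) = -46*417 - 48*(-30) = -19182 + 1440 = -17742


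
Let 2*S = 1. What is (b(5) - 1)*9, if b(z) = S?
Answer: -9/2 ≈ -4.5000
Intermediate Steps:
S = 1/2 (S = (1/2)*1 = 1/2 ≈ 0.50000)
b(z) = 1/2
(b(5) - 1)*9 = (1/2 - 1)*9 = -1/2*9 = -9/2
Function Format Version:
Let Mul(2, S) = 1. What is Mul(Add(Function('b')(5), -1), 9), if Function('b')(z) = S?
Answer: Rational(-9, 2) ≈ -4.5000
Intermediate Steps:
S = Rational(1, 2) (S = Mul(Rational(1, 2), 1) = Rational(1, 2) ≈ 0.50000)
Function('b')(z) = Rational(1, 2)
Mul(Add(Function('b')(5), -1), 9) = Mul(Add(Rational(1, 2), -1), 9) = Mul(Rational(-1, 2), 9) = Rational(-9, 2)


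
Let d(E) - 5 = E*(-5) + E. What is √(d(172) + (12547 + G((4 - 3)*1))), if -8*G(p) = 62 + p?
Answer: √189698/4 ≈ 108.89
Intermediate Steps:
G(p) = -31/4 - p/8 (G(p) = -(62 + p)/8 = -31/4 - p/8)
d(E) = 5 - 4*E (d(E) = 5 + (E*(-5) + E) = 5 + (-5*E + E) = 5 - 4*E)
√(d(172) + (12547 + G((4 - 3)*1))) = √((5 - 4*172) + (12547 + (-31/4 - (4 - 3)/8))) = √((5 - 688) + (12547 + (-31/4 - 1/8))) = √(-683 + (12547 + (-31/4 - ⅛*1))) = √(-683 + (12547 + (-31/4 - ⅛))) = √(-683 + (12547 - 63/8)) = √(-683 + 100313/8) = √(94849/8) = √189698/4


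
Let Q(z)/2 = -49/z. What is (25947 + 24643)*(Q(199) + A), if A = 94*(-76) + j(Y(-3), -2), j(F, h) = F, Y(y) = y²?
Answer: -71835928170/199 ≈ -3.6098e+8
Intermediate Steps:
Q(z) = -98/z (Q(z) = 2*(-49/z) = -98/z)
A = -7135 (A = 94*(-76) + (-3)² = -7144 + 9 = -7135)
(25947 + 24643)*(Q(199) + A) = (25947 + 24643)*(-98/199 - 7135) = 50590*(-98*1/199 - 7135) = 50590*(-98/199 - 7135) = 50590*(-1419963/199) = -71835928170/199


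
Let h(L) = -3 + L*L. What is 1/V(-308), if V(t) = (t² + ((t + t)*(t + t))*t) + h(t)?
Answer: -1/116682723 ≈ -8.5703e-9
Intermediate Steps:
h(L) = -3 + L²
V(t) = -3 + 2*t² + 4*t³ (V(t) = (t² + ((t + t)*(t + t))*t) + (-3 + t²) = (t² + ((2*t)*(2*t))*t) + (-3 + t²) = (t² + (4*t²)*t) + (-3 + t²) = (t² + 4*t³) + (-3 + t²) = -3 + 2*t² + 4*t³)
1/V(-308) = 1/(-3 + 2*(-308)² + 4*(-308)³) = 1/(-3 + 2*94864 + 4*(-29218112)) = 1/(-3 + 189728 - 116872448) = 1/(-116682723) = -1/116682723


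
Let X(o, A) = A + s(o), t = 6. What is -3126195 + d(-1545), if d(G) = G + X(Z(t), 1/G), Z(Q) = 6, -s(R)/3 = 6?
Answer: -4832386111/1545 ≈ -3.1278e+6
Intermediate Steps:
s(R) = -18 (s(R) = -3*6 = -18)
X(o, A) = -18 + A (X(o, A) = A - 18 = -18 + A)
d(G) = -18 + G + 1/G (d(G) = G + (-18 + 1/G) = -18 + G + 1/G)
-3126195 + d(-1545) = -3126195 + (-18 - 1545 + 1/(-1545)) = -3126195 + (-18 - 1545 - 1/1545) = -3126195 - 2414836/1545 = -4832386111/1545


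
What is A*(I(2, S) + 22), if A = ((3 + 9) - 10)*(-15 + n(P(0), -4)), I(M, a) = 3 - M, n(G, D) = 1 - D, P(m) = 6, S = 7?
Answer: -460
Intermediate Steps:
A = -20 (A = ((3 + 9) - 10)*(-15 + (1 - 1*(-4))) = (12 - 10)*(-15 + (1 + 4)) = 2*(-15 + 5) = 2*(-10) = -20)
A*(I(2, S) + 22) = -20*((3 - 1*2) + 22) = -20*((3 - 2) + 22) = -20*(1 + 22) = -20*23 = -460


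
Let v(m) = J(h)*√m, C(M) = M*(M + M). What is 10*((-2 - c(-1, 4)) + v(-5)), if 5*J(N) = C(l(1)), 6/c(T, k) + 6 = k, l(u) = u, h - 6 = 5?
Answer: 10 + 4*I*√5 ≈ 10.0 + 8.9443*I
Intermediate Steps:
h = 11 (h = 6 + 5 = 11)
c(T, k) = 6/(-6 + k)
C(M) = 2*M² (C(M) = M*(2*M) = 2*M²)
J(N) = ⅖ (J(N) = (2*1²)/5 = (2*1)/5 = (⅕)*2 = ⅖)
v(m) = 2*√m/5
10*((-2 - c(-1, 4)) + v(-5)) = 10*((-2 - 6/(-6 + 4)) + 2*√(-5)/5) = 10*((-2 - 6/(-2)) + 2*(I*√5)/5) = 10*((-2 - 6*(-1)/2) + 2*I*√5/5) = 10*((-2 - 1*(-3)) + 2*I*√5/5) = 10*((-2 + 3) + 2*I*√5/5) = 10*(1 + 2*I*√5/5) = 10 + 4*I*√5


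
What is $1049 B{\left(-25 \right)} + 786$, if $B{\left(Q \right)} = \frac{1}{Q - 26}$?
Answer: $\frac{39037}{51} \approx 765.43$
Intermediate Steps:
$B{\left(Q \right)} = \frac{1}{-26 + Q}$
$1049 B{\left(-25 \right)} + 786 = \frac{1049}{-26 - 25} + 786 = \frac{1049}{-51} + 786 = 1049 \left(- \frac{1}{51}\right) + 786 = - \frac{1049}{51} + 786 = \frac{39037}{51}$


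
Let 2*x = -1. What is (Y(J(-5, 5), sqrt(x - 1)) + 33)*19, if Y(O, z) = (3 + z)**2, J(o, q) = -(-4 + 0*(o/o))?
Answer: 1539/2 + 57*I*sqrt(6) ≈ 769.5 + 139.62*I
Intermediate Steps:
x = -1/2 (x = (1/2)*(-1) = -1/2 ≈ -0.50000)
J(o, q) = 4 (J(o, q) = -(-4 + 0*1) = -(-4 + 0) = -1*(-4) = 4)
(Y(J(-5, 5), sqrt(x - 1)) + 33)*19 = ((3 + sqrt(-1/2 - 1))**2 + 33)*19 = ((3 + sqrt(-3/2))**2 + 33)*19 = ((3 + I*sqrt(6)/2)**2 + 33)*19 = (33 + (3 + I*sqrt(6)/2)**2)*19 = 627 + 19*(3 + I*sqrt(6)/2)**2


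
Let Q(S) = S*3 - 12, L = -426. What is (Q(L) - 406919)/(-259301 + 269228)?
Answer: -408209/9927 ≈ -41.121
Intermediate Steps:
Q(S) = -12 + 3*S (Q(S) = 3*S - 12 = -12 + 3*S)
(Q(L) - 406919)/(-259301 + 269228) = ((-12 + 3*(-426)) - 406919)/(-259301 + 269228) = ((-12 - 1278) - 406919)/9927 = (-1290 - 406919)*(1/9927) = -408209*1/9927 = -408209/9927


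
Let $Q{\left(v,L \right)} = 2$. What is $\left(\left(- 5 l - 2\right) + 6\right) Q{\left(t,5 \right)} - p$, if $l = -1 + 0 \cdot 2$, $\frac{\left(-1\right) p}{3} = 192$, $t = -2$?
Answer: $594$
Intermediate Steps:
$p = -576$ ($p = \left(-3\right) 192 = -576$)
$l = -1$ ($l = -1 + 0 = -1$)
$\left(\left(- 5 l - 2\right) + 6\right) Q{\left(t,5 \right)} - p = \left(\left(\left(-5\right) \left(-1\right) - 2\right) + 6\right) 2 - -576 = \left(\left(5 - 2\right) + 6\right) 2 + 576 = \left(3 + 6\right) 2 + 576 = 9 \cdot 2 + 576 = 18 + 576 = 594$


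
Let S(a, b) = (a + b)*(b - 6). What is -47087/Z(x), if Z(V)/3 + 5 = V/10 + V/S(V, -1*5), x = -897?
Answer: 1167993035/7053828 ≈ 165.58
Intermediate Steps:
S(a, b) = (-6 + b)*(a + b) (S(a, b) = (a + b)*(-6 + b) = (-6 + b)*(a + b))
Z(V) = -15 + 3*V/10 + 3*V/(55 - 11*V) (Z(V) = -15 + 3*(V/10 + V/((-1*5)**2 - 6*V - (-6)*5 + V*(-1*5))) = -15 + 3*(V*(1/10) + V/((-5)**2 - 6*V - 6*(-5) + V*(-5))) = -15 + 3*(V/10 + V/(25 - 6*V + 30 - 5*V)) = -15 + 3*(V/10 + V/(55 - 11*V)) = -15 + (3*V/10 + 3*V/(55 - 11*V)) = -15 + 3*V/10 + 3*V/(55 - 11*V))
-47087/Z(x) = -47087*110*(-5 - 897)/(3*(2750 - 615*(-897) + 11*(-897)**2)) = -47087*(-99220/(3*(2750 + 551655 + 11*804609))) = -47087*(-99220/(3*(2750 + 551655 + 8850699))) = -47087/((3/110)*(-1/902)*9405104) = -47087/(-7053828/24805) = -47087*(-24805/7053828) = 1167993035/7053828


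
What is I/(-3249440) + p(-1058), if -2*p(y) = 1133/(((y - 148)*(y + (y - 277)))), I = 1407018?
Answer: -1015608915251/2344436840880 ≈ -0.43320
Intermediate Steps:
p(y) = -1133/(2*(-277 + 2*y)*(-148 + y)) (p(y) = -1133/(2*((y - 148)*(y + (y - 277)))) = -1133/(2*((-148 + y)*(y + (-277 + y)))) = -1133/(2*((-148 + y)*(-277 + 2*y))) = -1133/(2*((-277 + 2*y)*(-148 + y))) = -1133*1/((-277 + 2*y)*(-148 + y))/2 = -1133/(2*(-277 + 2*y)*(-148 + y)))
I/(-3249440) + p(-1058) = 1407018/(-3249440) - 1133/(81992 - 1146*(-1058) + 4*(-1058)²) = 1407018*(-1/3249440) - 1133/(81992 + 1212468 + 4*1119364) = -703509/1624720 - 1133/(81992 + 1212468 + 4477456) = -703509/1624720 - 1133/5771916 = -1015608915251/2344436840880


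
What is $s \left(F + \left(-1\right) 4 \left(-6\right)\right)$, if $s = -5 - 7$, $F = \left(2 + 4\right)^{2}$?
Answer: $-720$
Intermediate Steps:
$F = 36$ ($F = 6^{2} = 36$)
$s = -12$
$s \left(F + \left(-1\right) 4 \left(-6\right)\right) = - 12 \left(36 + \left(-1\right) 4 \left(-6\right)\right) = - 12 \left(36 - -24\right) = - 12 \left(36 + 24\right) = \left(-12\right) 60 = -720$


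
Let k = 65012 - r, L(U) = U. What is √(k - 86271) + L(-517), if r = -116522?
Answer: -517 + √95263 ≈ -208.35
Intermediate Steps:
k = 181534 (k = 65012 - 1*(-116522) = 65012 + 116522 = 181534)
√(k - 86271) + L(-517) = √(181534 - 86271) - 517 = √95263 - 517 = -517 + √95263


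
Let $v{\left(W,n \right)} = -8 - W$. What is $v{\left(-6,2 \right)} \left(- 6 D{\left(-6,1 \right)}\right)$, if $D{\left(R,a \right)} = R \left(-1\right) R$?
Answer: $-432$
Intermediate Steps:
$D{\left(R,a \right)} = - R^{2}$ ($D{\left(R,a \right)} = - R R = - R^{2}$)
$v{\left(-6,2 \right)} \left(- 6 D{\left(-6,1 \right)}\right) = \left(-8 - -6\right) \left(- 6 \left(- \left(-6\right)^{2}\right)\right) = \left(-8 + 6\right) \left(- 6 \left(\left(-1\right) 36\right)\right) = - 2 \left(\left(-6\right) \left(-36\right)\right) = \left(-2\right) 216 = -432$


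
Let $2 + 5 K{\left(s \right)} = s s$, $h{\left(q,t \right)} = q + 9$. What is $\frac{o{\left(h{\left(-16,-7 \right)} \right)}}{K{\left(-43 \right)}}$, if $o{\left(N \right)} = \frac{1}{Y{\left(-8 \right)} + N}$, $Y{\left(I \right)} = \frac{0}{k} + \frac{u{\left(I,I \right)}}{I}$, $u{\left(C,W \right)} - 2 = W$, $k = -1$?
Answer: $- \frac{4}{9235} \approx -0.00043313$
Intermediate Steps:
$u{\left(C,W \right)} = 2 + W$
$h{\left(q,t \right)} = 9 + q$
$K{\left(s \right)} = - \frac{2}{5} + \frac{s^{2}}{5}$ ($K{\left(s \right)} = - \frac{2}{5} + \frac{s s}{5} = - \frac{2}{5} + \frac{s^{2}}{5}$)
$Y{\left(I \right)} = \frac{2 + I}{I}$ ($Y{\left(I \right)} = \frac{0}{-1} + \frac{2 + I}{I} = 0 \left(-1\right) + \frac{2 + I}{I} = 0 + \frac{2 + I}{I} = \frac{2 + I}{I}$)
$o{\left(N \right)} = \frac{1}{\frac{3}{4} + N}$ ($o{\left(N \right)} = \frac{1}{\frac{2 - 8}{-8} + N} = \frac{1}{\left(- \frac{1}{8}\right) \left(-6\right) + N} = \frac{1}{\frac{3}{4} + N}$)
$\frac{o{\left(h{\left(-16,-7 \right)} \right)}}{K{\left(-43 \right)}} = \frac{4 \frac{1}{3 + 4 \left(9 - 16\right)}}{- \frac{2}{5} + \frac{\left(-43\right)^{2}}{5}} = \frac{4 \frac{1}{3 + 4 \left(-7\right)}}{- \frac{2}{5} + \frac{1}{5} \cdot 1849} = \frac{4 \frac{1}{3 - 28}}{- \frac{2}{5} + \frac{1849}{5}} = \frac{4 \frac{1}{-25}}{\frac{1847}{5}} = 4 \left(- \frac{1}{25}\right) \frac{5}{1847} = \left(- \frac{4}{25}\right) \frac{5}{1847} = - \frac{4}{9235}$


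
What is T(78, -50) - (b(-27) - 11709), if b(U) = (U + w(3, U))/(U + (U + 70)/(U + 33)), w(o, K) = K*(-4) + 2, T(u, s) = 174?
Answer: 1414575/119 ≈ 11887.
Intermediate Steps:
w(o, K) = 2 - 4*K (w(o, K) = -4*K + 2 = 2 - 4*K)
b(U) = (2 - 3*U)/(U + (70 + U)/(33 + U)) (b(U) = (U + (2 - 4*U))/(U + (U + 70)/(U + 33)) = (2 - 3*U)/(U + (70 + U)/(33 + U)))
T(78, -50) - (b(-27) - 11709) = 174 - ((66 - 97*(-27) - 3*(-27)**2)/(70 + (-27)**2 + 34*(-27)) - 11709) = 174 - ((66 + 2619 - 3*729)/(70 + 729 - 918) - 11709) = 174 - ((66 + 2619 - 2187)/(-119) - 11709) = 174 - (-1/119*498 - 11709) = 174 - (-498/119 - 11709) = 174 - 1*(-1393869/119) = 174 + 1393869/119 = 1414575/119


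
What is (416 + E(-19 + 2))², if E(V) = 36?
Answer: 204304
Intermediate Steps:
(416 + E(-19 + 2))² = (416 + 36)² = 452² = 204304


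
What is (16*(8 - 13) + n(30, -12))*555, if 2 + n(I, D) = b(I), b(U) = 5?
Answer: -42735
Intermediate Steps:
n(I, D) = 3 (n(I, D) = -2 + 5 = 3)
(16*(8 - 13) + n(30, -12))*555 = (16*(8 - 13) + 3)*555 = (16*(-5) + 3)*555 = (-80 + 3)*555 = -77*555 = -42735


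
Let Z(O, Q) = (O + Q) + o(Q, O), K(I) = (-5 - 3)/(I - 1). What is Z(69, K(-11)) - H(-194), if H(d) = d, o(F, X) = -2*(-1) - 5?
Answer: 782/3 ≈ 260.67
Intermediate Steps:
o(F, X) = -3 (o(F, X) = 2 - 5 = -3)
K(I) = -8/(-1 + I)
Z(O, Q) = -3 + O + Q (Z(O, Q) = (O + Q) - 3 = -3 + O + Q)
Z(69, K(-11)) - H(-194) = (-3 + 69 - 8/(-1 - 11)) - 1*(-194) = (-3 + 69 - 8/(-12)) + 194 = (-3 + 69 - 8*(-1/12)) + 194 = (-3 + 69 + ⅔) + 194 = 200/3 + 194 = 782/3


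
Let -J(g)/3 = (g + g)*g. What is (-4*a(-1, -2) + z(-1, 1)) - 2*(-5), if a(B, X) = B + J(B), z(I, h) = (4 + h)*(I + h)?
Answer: 38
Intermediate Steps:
J(g) = -6*g**2 (J(g) = -3*(g + g)*g = -3*2*g*g = -6*g**2)
a(B, X) = B - 6*B**2
(-4*a(-1, -2) + z(-1, 1)) - 2*(-5) = (-(-4)*(1 - 6*(-1)) + (1**2 + 4*(-1) + 4*1 - 1*1)) - 2*(-5) = (-(-4)*(1 + 6) + (1 - 4 + 4 - 1)) + 10 = (-(-4)*7 + 0) + 10 = (-4*(-7) + 0) + 10 = (28 + 0) + 10 = 28 + 10 = 38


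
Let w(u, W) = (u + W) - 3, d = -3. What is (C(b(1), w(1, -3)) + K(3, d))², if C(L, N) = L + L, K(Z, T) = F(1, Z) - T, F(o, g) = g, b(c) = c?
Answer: 64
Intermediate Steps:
w(u, W) = -3 + W + u (w(u, W) = (W + u) - 3 = -3 + W + u)
K(Z, T) = Z - T
C(L, N) = 2*L
(C(b(1), w(1, -3)) + K(3, d))² = (2*1 + (3 - 1*(-3)))² = (2 + (3 + 3))² = (2 + 6)² = 8² = 64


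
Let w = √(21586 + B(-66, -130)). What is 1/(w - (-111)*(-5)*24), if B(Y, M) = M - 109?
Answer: -13320/177401053 - √21347/177401053 ≈ -7.5908e-5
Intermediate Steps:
B(Y, M) = -109 + M
w = √21347 (w = √(21586 + (-109 - 130)) = √(21586 - 239) = √21347 ≈ 146.11)
1/(w - (-111)*(-5)*24) = 1/(√21347 - (-111)*(-5)*24) = 1/(√21347 - 37*15*24) = 1/(√21347 - 555*24) = 1/(√21347 - 13320) = 1/(-13320 + √21347)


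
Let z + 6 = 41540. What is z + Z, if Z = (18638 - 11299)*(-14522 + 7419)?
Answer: -52087383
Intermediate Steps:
z = 41534 (z = -6 + 41540 = 41534)
Z = -52128917 (Z = 7339*(-7103) = -52128917)
z + Z = 41534 - 52128917 = -52087383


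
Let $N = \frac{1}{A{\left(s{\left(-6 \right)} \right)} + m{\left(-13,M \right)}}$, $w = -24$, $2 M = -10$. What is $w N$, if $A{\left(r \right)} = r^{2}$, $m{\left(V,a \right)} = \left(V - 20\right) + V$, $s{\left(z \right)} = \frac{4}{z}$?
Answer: $\frac{108}{205} \approx 0.52683$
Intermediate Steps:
$M = -5$ ($M = \frac{1}{2} \left(-10\right) = -5$)
$m{\left(V,a \right)} = -20 + 2 V$ ($m{\left(V,a \right)} = \left(-20 + V\right) + V = -20 + 2 V$)
$N = - \frac{9}{410}$ ($N = \frac{1}{\left(\frac{4}{-6}\right)^{2} + \left(-20 + 2 \left(-13\right)\right)} = \frac{1}{\left(4 \left(- \frac{1}{6}\right)\right)^{2} - 46} = \frac{1}{\left(- \frac{2}{3}\right)^{2} - 46} = \frac{1}{\frac{4}{9} - 46} = \frac{1}{- \frac{410}{9}} = - \frac{9}{410} \approx -0.021951$)
$w N = \left(-24\right) \left(- \frac{9}{410}\right) = \frac{108}{205}$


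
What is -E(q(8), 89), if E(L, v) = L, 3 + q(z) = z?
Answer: -5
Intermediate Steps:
q(z) = -3 + z
-E(q(8), 89) = -(-3 + 8) = -1*5 = -5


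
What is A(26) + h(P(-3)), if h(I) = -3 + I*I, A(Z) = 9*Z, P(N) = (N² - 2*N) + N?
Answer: 375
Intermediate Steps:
P(N) = N² - N
h(I) = -3 + I²
A(26) + h(P(-3)) = 9*26 + (-3 + (-3*(-1 - 3))²) = 234 + (-3 + (-3*(-4))²) = 234 + (-3 + 12²) = 234 + (-3 + 144) = 234 + 141 = 375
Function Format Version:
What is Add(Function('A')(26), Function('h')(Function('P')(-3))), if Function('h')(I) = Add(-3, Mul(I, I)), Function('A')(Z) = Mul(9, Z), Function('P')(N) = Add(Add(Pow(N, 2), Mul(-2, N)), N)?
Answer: 375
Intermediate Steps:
Function('P')(N) = Add(Pow(N, 2), Mul(-1, N))
Function('h')(I) = Add(-3, Pow(I, 2))
Add(Function('A')(26), Function('h')(Function('P')(-3))) = Add(Mul(9, 26), Add(-3, Pow(Mul(-3, Add(-1, -3)), 2))) = Add(234, Add(-3, Pow(Mul(-3, -4), 2))) = Add(234, Add(-3, Pow(12, 2))) = Add(234, Add(-3, 144)) = Add(234, 141) = 375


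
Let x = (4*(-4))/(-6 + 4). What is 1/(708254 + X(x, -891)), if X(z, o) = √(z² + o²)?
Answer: 708254/501622934571 - √793945/501622934571 ≈ 1.4101e-6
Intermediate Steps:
x = 8 (x = -16/(-2) = -16*(-½) = 8)
X(z, o) = √(o² + z²)
1/(708254 + X(x, -891)) = 1/(708254 + √((-891)² + 8²)) = 1/(708254 + √(793881 + 64)) = 1/(708254 + √793945)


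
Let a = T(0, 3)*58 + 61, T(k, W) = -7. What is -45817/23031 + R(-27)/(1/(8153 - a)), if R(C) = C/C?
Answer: 195671621/23031 ≈ 8496.0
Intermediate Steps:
R(C) = 1
a = -345 (a = -7*58 + 61 = -406 + 61 = -345)
-45817/23031 + R(-27)/(1/(8153 - a)) = -45817/23031 + 1/1/(8153 - 1*(-345)) = -45817*1/23031 + 1/1/(8153 + 345) = -45817/23031 + 1/1/8498 = -45817/23031 + 1/(1/8498) = -45817/23031 + 1*8498 = -45817/23031 + 8498 = 195671621/23031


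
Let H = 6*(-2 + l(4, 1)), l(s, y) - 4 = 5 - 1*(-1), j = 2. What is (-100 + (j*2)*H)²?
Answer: 8464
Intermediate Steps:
l(s, y) = 10 (l(s, y) = 4 + (5 - 1*(-1)) = 4 + (5 + 1) = 4 + 6 = 10)
H = 48 (H = 6*(-2 + 10) = 6*8 = 48)
(-100 + (j*2)*H)² = (-100 + (2*2)*48)² = (-100 + 4*48)² = (-100 + 192)² = 92² = 8464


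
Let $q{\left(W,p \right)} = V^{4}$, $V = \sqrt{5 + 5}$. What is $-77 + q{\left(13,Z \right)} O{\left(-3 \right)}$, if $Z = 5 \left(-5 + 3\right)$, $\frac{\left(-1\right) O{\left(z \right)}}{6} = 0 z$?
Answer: $-77$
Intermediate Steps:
$O{\left(z \right)} = 0$ ($O{\left(z \right)} = - 6 \cdot 0 z = \left(-6\right) 0 = 0$)
$V = \sqrt{10} \approx 3.1623$
$Z = -10$ ($Z = 5 \left(-2\right) = -10$)
$q{\left(W,p \right)} = 100$ ($q{\left(W,p \right)} = \left(\sqrt{10}\right)^{4} = 100$)
$-77 + q{\left(13,Z \right)} O{\left(-3 \right)} = -77 + 100 \cdot 0 = -77 + 0 = -77$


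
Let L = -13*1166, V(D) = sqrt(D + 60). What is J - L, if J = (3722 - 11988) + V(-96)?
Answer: 6892 + 6*I ≈ 6892.0 + 6.0*I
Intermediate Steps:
V(D) = sqrt(60 + D)
L = -15158
J = -8266 + 6*I (J = (3722 - 11988) + sqrt(60 - 96) = -8266 + sqrt(-36) = -8266 + 6*I ≈ -8266.0 + 6.0*I)
J - L = (-8266 + 6*I) - 1*(-15158) = (-8266 + 6*I) + 15158 = 6892 + 6*I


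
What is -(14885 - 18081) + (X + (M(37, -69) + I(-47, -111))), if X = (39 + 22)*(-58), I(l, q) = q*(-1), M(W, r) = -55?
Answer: -286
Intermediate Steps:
I(l, q) = -q
X = -3538 (X = 61*(-58) = -3538)
-(14885 - 18081) + (X + (M(37, -69) + I(-47, -111))) = -(14885 - 18081) + (-3538 + (-55 - 1*(-111))) = -1*(-3196) + (-3538 + (-55 + 111)) = 3196 + (-3538 + 56) = 3196 - 3482 = -286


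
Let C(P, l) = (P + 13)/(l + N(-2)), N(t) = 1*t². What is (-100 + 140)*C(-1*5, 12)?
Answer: 20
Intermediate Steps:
N(t) = t²
C(P, l) = (13 + P)/(4 + l) (C(P, l) = (P + 13)/(l + (-2)²) = (13 + P)/(l + 4) = (13 + P)/(4 + l))
(-100 + 140)*C(-1*5, 12) = (-100 + 140)*((13 - 1*5)/(4 + 12)) = 40*((13 - 5)/16) = 40*((1/16)*8) = 40*(½) = 20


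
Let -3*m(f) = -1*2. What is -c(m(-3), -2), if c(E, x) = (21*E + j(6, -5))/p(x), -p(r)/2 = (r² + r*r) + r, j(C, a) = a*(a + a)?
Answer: 16/3 ≈ 5.3333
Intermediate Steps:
j(C, a) = 2*a² (j(C, a) = a*(2*a) = 2*a²)
p(r) = -4*r² - 2*r (p(r) = -2*((r² + r*r) + r) = -2*((r² + r²) + r) = -2*(2*r² + r) = -2*(r + 2*r²) = -4*r² - 2*r)
m(f) = ⅔ (m(f) = -(-1)*2/3 = -⅓*(-2) = ⅔)
c(E, x) = -(50 + 21*E)/(2*x*(1 + 2*x)) (c(E, x) = (21*E + 2*(-5)²)/((-2*x*(1 + 2*x))) = (21*E + 2*25)*(-1/(2*x*(1 + 2*x))) = (21*E + 50)*(-1/(2*x*(1 + 2*x))) = (50 + 21*E)*(-1/(2*x*(1 + 2*x))) = -(50 + 21*E)/(2*x*(1 + 2*x)))
-c(m(-3), -2) = -(-50 - 21*⅔)/(2*(-2)*(1 + 2*(-2))) = -(-1)*(-50 - 14)/(2*2*(1 - 4)) = -(-1)*(-64)/(2*2*(-3)) = -(-1)*(-1)*(-64)/(2*2*3) = -1*(-16/3) = 16/3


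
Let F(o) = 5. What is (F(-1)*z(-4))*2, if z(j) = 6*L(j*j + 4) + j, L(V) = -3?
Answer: -220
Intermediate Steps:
z(j) = -18 + j (z(j) = 6*(-3) + j = -18 + j)
(F(-1)*z(-4))*2 = (5*(-18 - 4))*2 = (5*(-22))*2 = -110*2 = -220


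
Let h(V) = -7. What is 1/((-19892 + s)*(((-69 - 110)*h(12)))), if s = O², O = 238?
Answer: 1/46050256 ≈ 2.1715e-8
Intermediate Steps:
s = 56644 (s = 238² = 56644)
1/((-19892 + s)*(((-69 - 110)*h(12)))) = 1/((-19892 + 56644)*(((-69 - 110)*(-7)))) = 1/(36752*((-179*(-7)))) = (1/36752)/1253 = (1/36752)*(1/1253) = 1/46050256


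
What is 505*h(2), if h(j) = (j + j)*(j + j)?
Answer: 8080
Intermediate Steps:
h(j) = 4*j**2 (h(j) = (2*j)*(2*j) = 4*j**2)
505*h(2) = 505*(4*2**2) = 505*(4*4) = 505*16 = 8080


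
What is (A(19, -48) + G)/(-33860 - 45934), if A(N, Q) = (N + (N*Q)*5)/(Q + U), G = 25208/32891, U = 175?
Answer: 13286965/30301096878 ≈ 0.00043850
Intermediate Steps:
G = 25208/32891 (G = 25208*(1/32891) = 25208/32891 ≈ 0.76641)
A(N, Q) = (N + 5*N*Q)/(175 + Q) (A(N, Q) = (N + (N*Q)*5)/(Q + 175) = (N + 5*N*Q)/(175 + Q))
(A(19, -48) + G)/(-33860 - 45934) = (19*(1 + 5*(-48))/(175 - 48) + 25208/32891)/(-33860 - 45934) = (19*(1 - 240)/127 + 25208/32891)/(-79794) = (19*(1/127)*(-239) + 25208/32891)*(-1/79794) = (-4541/127 + 25208/32891)*(-1/79794) = -146156615/4177157*(-1/79794) = 13286965/30301096878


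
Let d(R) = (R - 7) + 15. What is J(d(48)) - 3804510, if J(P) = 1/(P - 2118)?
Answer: -7844899621/2062 ≈ -3.8045e+6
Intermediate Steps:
d(R) = 8 + R (d(R) = (-7 + R) + 15 = 8 + R)
J(P) = 1/(-2118 + P)
J(d(48)) - 3804510 = 1/(-2118 + (8 + 48)) - 3804510 = 1/(-2118 + 56) - 3804510 = 1/(-2062) - 3804510 = -1/2062 - 3804510 = -7844899621/2062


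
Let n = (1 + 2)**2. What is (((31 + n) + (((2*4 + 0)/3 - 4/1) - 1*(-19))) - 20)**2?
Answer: 12769/9 ≈ 1418.8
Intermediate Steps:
n = 9 (n = 3**2 = 9)
(((31 + n) + (((2*4 + 0)/3 - 4/1) - 1*(-19))) - 20)**2 = (((31 + 9) + (((2*4 + 0)/3 - 4/1) - 1*(-19))) - 20)**2 = ((40 + (((8 + 0)*(1/3) - 4*1) + 19)) - 20)**2 = ((40 + ((8*(1/3) - 4) + 19)) - 20)**2 = ((40 + ((8/3 - 4) + 19)) - 20)**2 = ((40 + (-4/3 + 19)) - 20)**2 = ((40 + 53/3) - 20)**2 = (173/3 - 20)**2 = (113/3)**2 = 12769/9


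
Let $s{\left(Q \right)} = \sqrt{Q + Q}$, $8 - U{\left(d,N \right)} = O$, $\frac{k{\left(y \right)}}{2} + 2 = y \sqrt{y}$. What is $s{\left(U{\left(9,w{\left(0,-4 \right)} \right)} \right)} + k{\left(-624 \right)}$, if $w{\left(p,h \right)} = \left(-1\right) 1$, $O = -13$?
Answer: $-4 + \sqrt{42} - 4992 i \sqrt{39} \approx 2.4807 - 31175.0 i$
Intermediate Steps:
$k{\left(y \right)} = -4 + 2 y^{\frac{3}{2}}$ ($k{\left(y \right)} = -4 + 2 y \sqrt{y} = -4 + 2 y^{\frac{3}{2}}$)
$w{\left(p,h \right)} = -1$
$U{\left(d,N \right)} = 21$ ($U{\left(d,N \right)} = 8 - -13 = 8 + 13 = 21$)
$s{\left(Q \right)} = \sqrt{2} \sqrt{Q}$ ($s{\left(Q \right)} = \sqrt{2 Q} = \sqrt{2} \sqrt{Q}$)
$s{\left(U{\left(9,w{\left(0,-4 \right)} \right)} \right)} + k{\left(-624 \right)} = \sqrt{2} \sqrt{21} - \left(4 - 2 \left(-624\right)^{\frac{3}{2}}\right) = \sqrt{42} - \left(4 - 2 \left(- 2496 i \sqrt{39}\right)\right) = \sqrt{42} - \left(4 + 4992 i \sqrt{39}\right) = -4 + \sqrt{42} - 4992 i \sqrt{39}$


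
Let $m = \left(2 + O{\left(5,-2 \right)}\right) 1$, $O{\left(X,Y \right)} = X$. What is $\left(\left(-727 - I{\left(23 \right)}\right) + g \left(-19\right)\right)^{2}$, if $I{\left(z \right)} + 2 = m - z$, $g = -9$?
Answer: $289444$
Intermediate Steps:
$m = 7$ ($m = \left(2 + 5\right) 1 = 7 \cdot 1 = 7$)
$I{\left(z \right)} = 5 - z$ ($I{\left(z \right)} = -2 - \left(-7 + z\right) = 5 - z$)
$\left(\left(-727 - I{\left(23 \right)}\right) + g \left(-19\right)\right)^{2} = \left(\left(-727 - \left(5 - 23\right)\right) - -171\right)^{2} = \left(\left(-727 - \left(5 - 23\right)\right) + 171\right)^{2} = \left(\left(-727 - -18\right) + 171\right)^{2} = \left(\left(-727 + 18\right) + 171\right)^{2} = \left(-709 + 171\right)^{2} = \left(-538\right)^{2} = 289444$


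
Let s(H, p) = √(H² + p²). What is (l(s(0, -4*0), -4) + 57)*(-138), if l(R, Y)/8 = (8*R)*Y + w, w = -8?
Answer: 966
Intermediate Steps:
l(R, Y) = -64 + 64*R*Y (l(R, Y) = 8*((8*R)*Y - 8) = 8*(8*R*Y - 8) = 8*(-8 + 8*R*Y) = -64 + 64*R*Y)
(l(s(0, -4*0), -4) + 57)*(-138) = ((-64 + 64*√(0² + (-4*0)²)*(-4)) + 57)*(-138) = ((-64 + 64*√(0 + 0²)*(-4)) + 57)*(-138) = ((-64 + 64*√(0 + 0)*(-4)) + 57)*(-138) = ((-64 + 64*√0*(-4)) + 57)*(-138) = ((-64 + 64*0*(-4)) + 57)*(-138) = ((-64 + 0) + 57)*(-138) = (-64 + 57)*(-138) = -7*(-138) = 966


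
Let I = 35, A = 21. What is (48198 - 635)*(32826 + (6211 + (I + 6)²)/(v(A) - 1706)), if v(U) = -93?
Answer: 2808408798166/1799 ≈ 1.5611e+9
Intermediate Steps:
(48198 - 635)*(32826 + (6211 + (I + 6)²)/(v(A) - 1706)) = (48198 - 635)*(32826 + (6211 + (35 + 6)²)/(-93 - 1706)) = 47563*(32826 + (6211 + 41²)/(-1799)) = 47563*(32826 + (6211 + 1681)*(-1/1799)) = 47563*(32826 + 7892*(-1/1799)) = 47563*(32826 - 7892/1799) = 47563*(59046082/1799) = 2808408798166/1799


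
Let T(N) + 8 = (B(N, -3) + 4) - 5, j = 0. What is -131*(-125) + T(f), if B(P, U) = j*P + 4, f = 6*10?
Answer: 16370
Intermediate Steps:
f = 60
B(P, U) = 4 (B(P, U) = 0*P + 4 = 0 + 4 = 4)
T(N) = -5 (T(N) = -8 + ((4 + 4) - 5) = -8 + (8 - 5) = -8 + 3 = -5)
-131*(-125) + T(f) = -131*(-125) - 5 = 16375 - 5 = 16370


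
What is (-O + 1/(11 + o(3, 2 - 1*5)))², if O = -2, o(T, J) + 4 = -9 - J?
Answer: 9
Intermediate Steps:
o(T, J) = -13 - J (o(T, J) = -4 + (-9 - J) = -13 - J)
(-O + 1/(11 + o(3, 2 - 1*5)))² = (-1*(-2) + 1/(11 + (-13 - (2 - 1*5))))² = (2 + 1/(11 + (-13 - (2 - 5))))² = (2 + 1/(11 + (-13 - 1*(-3))))² = (2 + 1/(11 + (-13 + 3)))² = (2 + 1/(11 - 10))² = (2 + 1/1)² = (2 + 1)² = 3² = 9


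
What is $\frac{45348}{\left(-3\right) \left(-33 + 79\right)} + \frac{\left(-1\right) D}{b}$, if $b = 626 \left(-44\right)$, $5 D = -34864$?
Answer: $- \frac{130211204}{395945} \approx -328.86$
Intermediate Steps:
$D = - \frac{34864}{5}$ ($D = \frac{1}{5} \left(-34864\right) = - \frac{34864}{5} \approx -6972.8$)
$b = -27544$
$\frac{45348}{\left(-3\right) \left(-33 + 79\right)} + \frac{\left(-1\right) D}{b} = \frac{45348}{\left(-3\right) \left(-33 + 79\right)} + \frac{\left(-1\right) \left(- \frac{34864}{5}\right)}{-27544} = \frac{45348}{\left(-3\right) 46} + \frac{34864}{5} \left(- \frac{1}{27544}\right) = \frac{45348}{-138} - \frac{4358}{17215} = 45348 \left(- \frac{1}{138}\right) - \frac{4358}{17215} = - \frac{7558}{23} - \frac{4358}{17215} = - \frac{130211204}{395945}$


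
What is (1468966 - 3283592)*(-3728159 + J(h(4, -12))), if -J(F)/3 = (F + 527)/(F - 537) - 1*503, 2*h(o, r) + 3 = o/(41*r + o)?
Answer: 80777712159424042/11945 ≈ 6.7625e+12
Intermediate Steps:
h(o, r) = -3/2 + o/(2*(o + 41*r)) (h(o, r) = -3/2 + (o/(41*r + o))/2 = -3/2 + (o/(o + 41*r))/2 = -3/2 + o/(2*(o + 41*r)))
J(F) = 1509 - 3*(527 + F)/(-537 + F) (J(F) = -3*((F + 527)/(F - 537) - 1*503) = -3*((527 + F)/(-537 + F) - 503) = -3*(-503 + (527 + F)/(-537 + F)) = 1509 - 3*(527 + F)/(-537 + F))
(1468966 - 3283592)*(-3728159 + J(h(4, -12))) = (1468966 - 3283592)*(-3728159 + 6*(-135319 + 251*((-1*4 - 123/2*(-12))/(4 + 41*(-12))))/(-537 + (-1*4 - 123/2*(-12))/(4 + 41*(-12)))) = -1814626*(-3728159 + 6*(-135319 + 251*((-4 + 738)/(4 - 492)))/(-537 + (-4 + 738)/(4 - 492))) = -1814626*(-3728159 + 6*(-135319 + 251*(734/(-488)))/(-537 + 734/(-488))) = -1814626*(-3728159 + 6*(-135319 + 251*(-1/488*734))/(-537 - 1/488*734)) = -1814626*(-3728159 + 6*(-135319 + 251*(-367/244))/(-537 - 367/244)) = -1814626*(-3728159 + 6*(-135319 - 92117/244)/(-131395/244)) = -1814626*(-3728159 + 6*(-244/131395)*(-33109953/244)) = -1814626*(-3728159 + 198659718/131395) = -1814626*(-489662792087/131395) = 80777712159424042/11945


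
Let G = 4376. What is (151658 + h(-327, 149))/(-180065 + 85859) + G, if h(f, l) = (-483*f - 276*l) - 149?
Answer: 68662855/15701 ≈ 4373.1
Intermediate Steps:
h(f, l) = -149 - 483*f - 276*l
(151658 + h(-327, 149))/(-180065 + 85859) + G = (151658 + (-149 - 483*(-327) - 276*149))/(-180065 + 85859) + 4376 = (151658 + (-149 + 157941 - 41124))/(-94206) + 4376 = (151658 + 116668)*(-1/94206) + 4376 = 268326*(-1/94206) + 4376 = -44721/15701 + 4376 = 68662855/15701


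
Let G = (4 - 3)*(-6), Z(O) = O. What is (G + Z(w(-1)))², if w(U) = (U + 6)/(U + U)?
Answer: 289/4 ≈ 72.250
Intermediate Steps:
w(U) = (6 + U)/(2*U) (w(U) = (6 + U)/((2*U)) = (6 + U)*(1/(2*U)) = (6 + U)/(2*U))
G = -6 (G = 1*(-6) = -6)
(G + Z(w(-1)))² = (-6 + (½)*(6 - 1)/(-1))² = (-6 + (½)*(-1)*5)² = (-6 - 5/2)² = (-17/2)² = 289/4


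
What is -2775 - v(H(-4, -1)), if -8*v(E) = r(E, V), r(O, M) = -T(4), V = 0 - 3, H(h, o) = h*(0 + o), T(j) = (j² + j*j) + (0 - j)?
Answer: -5557/2 ≈ -2778.5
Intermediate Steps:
T(j) = -j + 2*j² (T(j) = (j² + j²) - j = 2*j² - j = -j + 2*j²)
H(h, o) = h*o
V = -3
r(O, M) = -28 (r(O, M) = -4*(-1 + 2*4) = -4*(-1 + 8) = -4*7 = -1*28 = -28)
v(E) = 7/2 (v(E) = -⅛*(-28) = 7/2)
-2775 - v(H(-4, -1)) = -2775 - 1*7/2 = -2775 - 7/2 = -5557/2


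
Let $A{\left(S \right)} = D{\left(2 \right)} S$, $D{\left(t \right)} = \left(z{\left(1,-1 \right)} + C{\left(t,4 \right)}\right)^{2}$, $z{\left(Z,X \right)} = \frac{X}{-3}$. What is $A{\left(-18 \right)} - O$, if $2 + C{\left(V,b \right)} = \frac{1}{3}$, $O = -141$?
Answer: $109$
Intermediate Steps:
$z{\left(Z,X \right)} = - \frac{X}{3}$ ($z{\left(Z,X \right)} = X \left(- \frac{1}{3}\right) = - \frac{X}{3}$)
$C{\left(V,b \right)} = - \frac{5}{3}$ ($C{\left(V,b \right)} = -2 + \frac{1}{3} = - \frac{5}{3}$)
$D{\left(t \right)} = \frac{16}{9}$ ($D{\left(t \right)} = \left(\left(- \frac{1}{3}\right) \left(-1\right) - \frac{5}{3}\right)^{2} = \left(\frac{1}{3} - \frac{5}{3}\right)^{2} = \left(- \frac{4}{3}\right)^{2} = \frac{16}{9}$)
$A{\left(S \right)} = \frac{16 S}{9}$
$A{\left(-18 \right)} - O = \frac{16}{9} \left(-18\right) - -141 = -32 + 141 = 109$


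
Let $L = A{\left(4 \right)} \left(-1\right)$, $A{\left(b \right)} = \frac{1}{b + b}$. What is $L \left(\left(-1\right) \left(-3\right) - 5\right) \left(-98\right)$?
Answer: $- \frac{49}{2} \approx -24.5$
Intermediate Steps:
$A{\left(b \right)} = \frac{1}{2 b}$
$L = - \frac{1}{8}$ ($L = \frac{1}{2 \cdot 4} \left(-1\right) = \frac{1}{2} \cdot \frac{1}{4} \left(-1\right) = \frac{1}{8} \left(-1\right) = - \frac{1}{8} \approx -0.125$)
$L \left(\left(-1\right) \left(-3\right) - 5\right) \left(-98\right) = - \frac{\left(-1\right) \left(-3\right) - 5}{8} \left(-98\right) = - \frac{3 - 5}{8} \left(-98\right) = \left(- \frac{1}{8}\right) \left(-2\right) \left(-98\right) = \frac{1}{4} \left(-98\right) = - \frac{49}{2}$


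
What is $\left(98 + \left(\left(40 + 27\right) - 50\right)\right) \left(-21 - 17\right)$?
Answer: $-4370$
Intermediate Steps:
$\left(98 + \left(\left(40 + 27\right) - 50\right)\right) \left(-21 - 17\right) = \left(98 + \left(67 - 50\right)\right) \left(-21 - 17\right) = \left(98 + 17\right) \left(-38\right) = 115 \left(-38\right) = -4370$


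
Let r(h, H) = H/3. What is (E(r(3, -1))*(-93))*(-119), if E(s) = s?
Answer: -3689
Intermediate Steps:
r(h, H) = H/3 (r(h, H) = H*(1/3) = H/3)
(E(r(3, -1))*(-93))*(-119) = (((1/3)*(-1))*(-93))*(-119) = -1/3*(-93)*(-119) = 31*(-119) = -3689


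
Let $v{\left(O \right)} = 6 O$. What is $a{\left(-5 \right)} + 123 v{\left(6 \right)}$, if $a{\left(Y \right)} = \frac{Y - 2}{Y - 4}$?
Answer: $\frac{39859}{9} \approx 4428.8$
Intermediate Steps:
$a{\left(Y \right)} = \frac{-2 + Y}{-4 + Y}$
$a{\left(-5 \right)} + 123 v{\left(6 \right)} = \frac{-2 - 5}{-4 - 5} + 123 \cdot 6 \cdot 6 = \frac{1}{-9} \left(-7\right) + 123 \cdot 36 = \left(- \frac{1}{9}\right) \left(-7\right) + 4428 = \frac{7}{9} + 4428 = \frac{39859}{9}$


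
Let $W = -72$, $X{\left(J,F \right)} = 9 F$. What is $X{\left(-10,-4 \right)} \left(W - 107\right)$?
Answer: $6444$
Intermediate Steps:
$X{\left(-10,-4 \right)} \left(W - 107\right) = 9 \left(-4\right) \left(-72 - 107\right) = \left(-36\right) \left(-179\right) = 6444$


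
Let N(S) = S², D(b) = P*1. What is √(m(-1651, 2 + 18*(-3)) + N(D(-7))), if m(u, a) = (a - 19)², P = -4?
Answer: √5057 ≈ 71.113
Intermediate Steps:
D(b) = -4 (D(b) = -4*1 = -4)
m(u, a) = (-19 + a)²
√(m(-1651, 2 + 18*(-3)) + N(D(-7))) = √((-19 + (2 + 18*(-3)))² + (-4)²) = √((-19 + (2 - 54))² + 16) = √((-19 - 52)² + 16) = √((-71)² + 16) = √(5041 + 16) = √5057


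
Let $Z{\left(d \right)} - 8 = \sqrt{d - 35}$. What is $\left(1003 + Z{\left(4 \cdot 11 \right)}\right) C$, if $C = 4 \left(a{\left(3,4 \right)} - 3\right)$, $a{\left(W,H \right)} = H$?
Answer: $4056$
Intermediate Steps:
$Z{\left(d \right)} = 8 + \sqrt{-35 + d}$ ($Z{\left(d \right)} = 8 + \sqrt{d - 35} = 8 + \sqrt{-35 + d}$)
$C = 4$ ($C = 4 \left(4 - 3\right) = 4 \cdot 1 = 4$)
$\left(1003 + Z{\left(4 \cdot 11 \right)}\right) C = \left(1003 + \left(8 + \sqrt{-35 + 4 \cdot 11}\right)\right) 4 = \left(1003 + \left(8 + \sqrt{-35 + 44}\right)\right) 4 = \left(1003 + \left(8 + \sqrt{9}\right)\right) 4 = \left(1003 + \left(8 + 3\right)\right) 4 = \left(1003 + 11\right) 4 = 1014 \cdot 4 = 4056$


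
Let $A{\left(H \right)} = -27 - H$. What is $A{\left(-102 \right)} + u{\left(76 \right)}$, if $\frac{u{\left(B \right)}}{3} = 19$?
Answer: $132$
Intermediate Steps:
$u{\left(B \right)} = 57$ ($u{\left(B \right)} = 3 \cdot 19 = 57$)
$A{\left(-102 \right)} + u{\left(76 \right)} = \left(-27 - -102\right) + 57 = \left(-27 + 102\right) + 57 = 75 + 57 = 132$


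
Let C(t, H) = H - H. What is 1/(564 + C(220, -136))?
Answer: 1/564 ≈ 0.0017731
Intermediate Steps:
C(t, H) = 0
1/(564 + C(220, -136)) = 1/(564 + 0) = 1/564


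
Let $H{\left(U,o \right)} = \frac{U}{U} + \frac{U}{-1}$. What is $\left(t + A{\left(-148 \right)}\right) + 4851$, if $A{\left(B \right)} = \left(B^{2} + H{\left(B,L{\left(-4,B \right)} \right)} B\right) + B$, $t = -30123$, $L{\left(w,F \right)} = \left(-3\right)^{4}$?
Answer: $-25568$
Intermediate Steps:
$L{\left(w,F \right)} = 81$
$H{\left(U,o \right)} = 1 - U$ ($H{\left(U,o \right)} = 1 + U \left(-1\right) = 1 - U$)
$A{\left(B \right)} = B + B^{2} + B \left(1 - B\right)$ ($A{\left(B \right)} = \left(B^{2} + \left(1 - B\right) B\right) + B = \left(B^{2} + B \left(1 - B\right)\right) + B = B + B^{2} + B \left(1 - B\right)$)
$\left(t + A{\left(-148 \right)}\right) + 4851 = \left(-30123 + 2 \left(-148\right)\right) + 4851 = \left(-30123 - 296\right) + 4851 = -30419 + 4851 = -25568$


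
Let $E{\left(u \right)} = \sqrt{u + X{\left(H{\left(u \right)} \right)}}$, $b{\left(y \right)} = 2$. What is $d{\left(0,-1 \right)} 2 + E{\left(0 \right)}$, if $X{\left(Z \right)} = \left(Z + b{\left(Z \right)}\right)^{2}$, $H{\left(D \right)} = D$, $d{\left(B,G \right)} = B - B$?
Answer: $2$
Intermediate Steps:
$d{\left(B,G \right)} = 0$
$X{\left(Z \right)} = \left(2 + Z\right)^{2}$ ($X{\left(Z \right)} = \left(Z + 2\right)^{2} = \left(2 + Z\right)^{2}$)
$E{\left(u \right)} = \sqrt{u + \left(2 + u\right)^{2}}$
$d{\left(0,-1 \right)} 2 + E{\left(0 \right)} = 0 \cdot 2 + \sqrt{0 + \left(2 + 0\right)^{2}} = 0 + \sqrt{0 + 2^{2}} = 0 + \sqrt{0 + 4} = 0 + \sqrt{4} = 0 + 2 = 2$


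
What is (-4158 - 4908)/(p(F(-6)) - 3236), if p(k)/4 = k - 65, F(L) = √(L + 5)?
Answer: 1980921/763877 + 4533*I/1527754 ≈ 2.5932 + 0.0029671*I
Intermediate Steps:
F(L) = √(5 + L)
p(k) = -260 + 4*k (p(k) = 4*(k - 65) = 4*(-65 + k) = -260 + 4*k)
(-4158 - 4908)/(p(F(-6)) - 3236) = (-4158 - 4908)/((-260 + 4*√(5 - 6)) - 3236) = -9066/((-260 + 4*√(-1)) - 3236) = -9066/((-260 + 4*I) - 3236) = -9066*(-3496 - 4*I)/12222032 = -4533*(-3496 - 4*I)/6111016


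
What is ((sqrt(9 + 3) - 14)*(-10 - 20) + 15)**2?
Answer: 200025 - 52200*sqrt(3) ≈ 1.0961e+5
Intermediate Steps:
((sqrt(9 + 3) - 14)*(-10 - 20) + 15)**2 = ((sqrt(12) - 14)*(-30) + 15)**2 = ((2*sqrt(3) - 14)*(-30) + 15)**2 = ((-14 + 2*sqrt(3))*(-30) + 15)**2 = ((420 - 60*sqrt(3)) + 15)**2 = (435 - 60*sqrt(3))**2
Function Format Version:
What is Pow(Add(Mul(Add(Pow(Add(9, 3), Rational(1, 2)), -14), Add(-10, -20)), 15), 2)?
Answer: Add(200025, Mul(-52200, Pow(3, Rational(1, 2)))) ≈ 1.0961e+5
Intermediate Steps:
Pow(Add(Mul(Add(Pow(Add(9, 3), Rational(1, 2)), -14), Add(-10, -20)), 15), 2) = Pow(Add(Mul(Add(Pow(12, Rational(1, 2)), -14), -30), 15), 2) = Pow(Add(Mul(Add(Mul(2, Pow(3, Rational(1, 2))), -14), -30), 15), 2) = Pow(Add(Mul(Add(-14, Mul(2, Pow(3, Rational(1, 2)))), -30), 15), 2) = Pow(Add(Add(420, Mul(-60, Pow(3, Rational(1, 2)))), 15), 2) = Pow(Add(435, Mul(-60, Pow(3, Rational(1, 2)))), 2)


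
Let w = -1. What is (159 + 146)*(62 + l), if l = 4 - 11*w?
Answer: 23485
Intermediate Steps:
l = 15 (l = 4 - 11*(-1) = 4 + 11 = 15)
(159 + 146)*(62 + l) = (159 + 146)*(62 + 15) = 305*77 = 23485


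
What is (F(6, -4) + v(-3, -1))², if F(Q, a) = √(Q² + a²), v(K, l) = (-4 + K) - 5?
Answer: 196 - 48*√13 ≈ 22.934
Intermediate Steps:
v(K, l) = -9 + K
(F(6, -4) + v(-3, -1))² = (√(6² + (-4)²) + (-9 - 3))² = (√(36 + 16) - 12)² = (√52 - 12)² = (2*√13 - 12)² = (-12 + 2*√13)²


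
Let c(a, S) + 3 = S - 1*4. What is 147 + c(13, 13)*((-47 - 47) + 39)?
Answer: -183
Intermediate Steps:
c(a, S) = -7 + S (c(a, S) = -3 + (S - 1*4) = -3 + (S - 4) = -3 + (-4 + S) = -7 + S)
147 + c(13, 13)*((-47 - 47) + 39) = 147 + (-7 + 13)*((-47 - 47) + 39) = 147 + 6*(-94 + 39) = 147 + 6*(-55) = 147 - 330 = -183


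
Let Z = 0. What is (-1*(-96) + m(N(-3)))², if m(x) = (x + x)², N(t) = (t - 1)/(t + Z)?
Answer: 861184/81 ≈ 10632.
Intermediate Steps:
N(t) = (-1 + t)/t (N(t) = (t - 1)/(t + 0) = (-1 + t)/t)
m(x) = 4*x² (m(x) = (2*x)² = 4*x²)
(-1*(-96) + m(N(-3)))² = (-1*(-96) + 4*((-1 - 3)/(-3))²)² = (96 + 4*(-⅓*(-4))²)² = (96 + 4*(4/3)²)² = (96 + 4*(16/9))² = (96 + 64/9)² = (928/9)² = 861184/81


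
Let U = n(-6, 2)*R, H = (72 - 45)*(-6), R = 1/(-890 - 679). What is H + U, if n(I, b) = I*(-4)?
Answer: -84734/523 ≈ -162.02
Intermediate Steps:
n(I, b) = -4*I
R = -1/1569 (R = 1/(-1569) = -1/1569 ≈ -0.00063735)
H = -162 (H = 27*(-6) = -162)
U = -8/523 (U = -4*(-6)*(-1/1569) = 24*(-1/1569) = -8/523 ≈ -0.015296)
H + U = -162 - 8/523 = -84734/523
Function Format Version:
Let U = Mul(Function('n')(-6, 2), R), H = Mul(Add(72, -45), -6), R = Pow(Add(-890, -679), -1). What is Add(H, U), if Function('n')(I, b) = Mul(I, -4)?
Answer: Rational(-84734, 523) ≈ -162.02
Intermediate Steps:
Function('n')(I, b) = Mul(-4, I)
R = Rational(-1, 1569) (R = Pow(-1569, -1) = Rational(-1, 1569) ≈ -0.00063735)
H = -162 (H = Mul(27, -6) = -162)
U = Rational(-8, 523) (U = Mul(Mul(-4, -6), Rational(-1, 1569)) = Mul(24, Rational(-1, 1569)) = Rational(-8, 523) ≈ -0.015296)
Add(H, U) = Add(-162, Rational(-8, 523)) = Rational(-84734, 523)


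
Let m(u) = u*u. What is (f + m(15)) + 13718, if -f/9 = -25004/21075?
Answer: 98024587/7025 ≈ 13954.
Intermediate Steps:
m(u) = u²
f = 75012/7025 (f = -(-225036)/21075 = -9*(-25004/21075) = 75012/7025 ≈ 10.678)
(f + m(15)) + 13718 = (75012/7025 + 15²) + 13718 = (75012/7025 + 225) + 13718 = 1655637/7025 + 13718 = 98024587/7025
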